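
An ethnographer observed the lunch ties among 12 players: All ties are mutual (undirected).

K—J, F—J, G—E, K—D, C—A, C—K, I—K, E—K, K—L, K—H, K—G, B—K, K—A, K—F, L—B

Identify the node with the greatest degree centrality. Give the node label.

K

Degrees — A:2, B:2, C:2, D:1, E:2, F:2, G:2, H:1, I:1, J:2, K:11, L:2.
The maximum is 11, attained only by K.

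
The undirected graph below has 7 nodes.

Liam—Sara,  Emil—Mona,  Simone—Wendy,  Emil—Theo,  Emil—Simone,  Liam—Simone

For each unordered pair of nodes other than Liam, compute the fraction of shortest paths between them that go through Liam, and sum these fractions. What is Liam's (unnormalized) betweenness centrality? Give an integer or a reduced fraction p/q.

5

Pairs whose geodesics pass through Liam — Simone–Sara: 1; Theo–Sara: 1; Emil–Sara: 1; Mona–Sara: 1; Wendy–Sara: 1.
All other pairs contribute 0.
Summing the contributions gives betweenness(Liam) = 5.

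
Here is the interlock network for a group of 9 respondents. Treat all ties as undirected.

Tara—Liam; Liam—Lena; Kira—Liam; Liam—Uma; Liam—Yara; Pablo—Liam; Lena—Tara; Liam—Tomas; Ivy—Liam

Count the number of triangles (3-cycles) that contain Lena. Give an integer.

Lena's neighbors: Liam and Tara.
Neighbor pairs that are themselves tied: Lena–Liam–Tara. Each forms one triangle with Lena, for 1 in total.

1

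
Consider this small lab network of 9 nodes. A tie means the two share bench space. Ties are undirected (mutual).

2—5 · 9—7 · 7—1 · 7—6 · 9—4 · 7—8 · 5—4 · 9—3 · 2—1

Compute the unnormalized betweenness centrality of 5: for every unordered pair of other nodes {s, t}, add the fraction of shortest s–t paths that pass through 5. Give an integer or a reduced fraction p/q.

Pairs whose geodesics pass through 5 — 9–2: 1/2; 3–2: 1/2; 4–2: 1; 4–1: 1/2.
All other pairs contribute 0.
Summing the contributions gives betweenness(5) = 5/2.

5/2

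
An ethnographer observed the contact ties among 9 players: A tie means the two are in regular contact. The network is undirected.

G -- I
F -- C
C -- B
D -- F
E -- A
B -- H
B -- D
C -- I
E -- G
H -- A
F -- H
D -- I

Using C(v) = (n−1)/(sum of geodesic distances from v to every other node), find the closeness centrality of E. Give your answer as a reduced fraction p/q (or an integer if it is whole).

Distances from E: A:1, B:3, C:3, D:3, F:3, G:1, H:2, I:2. Sum = 18.
n = 9, so closeness = 8/18 = 4/9.

4/9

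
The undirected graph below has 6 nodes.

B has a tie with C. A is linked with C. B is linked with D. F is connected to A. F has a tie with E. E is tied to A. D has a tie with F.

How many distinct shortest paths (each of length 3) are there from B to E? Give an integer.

2

The shortest distance is 3. The length-3 paths are: B–D–F–E; B–C–A–E.
That gives 2 distinct shortest paths.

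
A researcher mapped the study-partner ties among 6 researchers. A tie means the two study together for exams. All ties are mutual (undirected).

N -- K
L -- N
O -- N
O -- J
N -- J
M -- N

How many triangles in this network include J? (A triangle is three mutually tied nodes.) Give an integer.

J's neighbors: N and O.
Neighbor pairs that are themselves tied: J–N–O. Each forms one triangle with J, for 1 in total.

1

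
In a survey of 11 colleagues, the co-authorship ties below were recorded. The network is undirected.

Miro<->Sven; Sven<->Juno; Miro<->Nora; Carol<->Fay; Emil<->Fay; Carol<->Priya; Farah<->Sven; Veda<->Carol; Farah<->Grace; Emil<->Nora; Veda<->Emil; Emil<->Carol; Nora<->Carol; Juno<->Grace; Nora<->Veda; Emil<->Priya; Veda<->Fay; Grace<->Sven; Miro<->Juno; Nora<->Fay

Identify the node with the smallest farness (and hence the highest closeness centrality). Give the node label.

Nora

Farness (sum of distances to all others) for each node — Carol:21, Emil:21, Farah:30, Fay:22, Grace:29, Juno:23, Miro:18, Nora:17, Priya:29, Sven:22, Veda:22.
The smallest farness is 17, for Nora, so Nora has the highest closeness.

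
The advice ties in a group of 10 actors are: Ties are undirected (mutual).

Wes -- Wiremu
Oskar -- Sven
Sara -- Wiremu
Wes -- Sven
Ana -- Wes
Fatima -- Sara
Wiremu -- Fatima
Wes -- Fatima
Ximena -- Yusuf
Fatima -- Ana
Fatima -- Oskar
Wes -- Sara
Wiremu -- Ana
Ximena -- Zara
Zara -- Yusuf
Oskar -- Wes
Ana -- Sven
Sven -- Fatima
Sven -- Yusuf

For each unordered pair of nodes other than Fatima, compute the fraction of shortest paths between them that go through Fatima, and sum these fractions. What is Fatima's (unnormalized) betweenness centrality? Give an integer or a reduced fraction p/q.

5

Pairs whose geodesics pass through Fatima — Ximena–Sara: 1/2; Ximena–Wiremu: 1/3; Zara–Sara: 1/2; Zara–Wiremu: 1/3; Yusuf–Sara: 1/2; Yusuf–Wiremu: 1/3; Sven–Sara: 1/2; Sven–Wiremu: 1/3; Oskar–Sara: 1/2; Oskar–Ana: 1/3; Oskar–Wiremu: 1/2; Sara–Ana: 1/3.
All other pairs contribute 0.
Summing the contributions gives betweenness(Fatima) = 5.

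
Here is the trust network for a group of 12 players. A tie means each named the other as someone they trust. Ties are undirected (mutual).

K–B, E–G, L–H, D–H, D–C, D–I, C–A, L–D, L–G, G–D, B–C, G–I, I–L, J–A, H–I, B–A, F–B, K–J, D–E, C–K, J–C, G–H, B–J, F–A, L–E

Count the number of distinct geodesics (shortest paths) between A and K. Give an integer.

3

The shortest distance is 2. The length-2 paths are: A–B–K; A–J–K; A–C–K.
That gives 3 distinct shortest paths.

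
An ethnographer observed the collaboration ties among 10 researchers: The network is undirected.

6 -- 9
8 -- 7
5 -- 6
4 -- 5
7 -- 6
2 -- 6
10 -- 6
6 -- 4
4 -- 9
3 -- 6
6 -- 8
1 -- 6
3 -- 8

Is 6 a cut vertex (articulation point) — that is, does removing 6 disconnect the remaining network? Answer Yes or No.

Yes

Removing 6 leaves {3, 7, and 8} with no path to {4, 5, and 9}, so the network splits into 5 components. 6 is a cut vertex.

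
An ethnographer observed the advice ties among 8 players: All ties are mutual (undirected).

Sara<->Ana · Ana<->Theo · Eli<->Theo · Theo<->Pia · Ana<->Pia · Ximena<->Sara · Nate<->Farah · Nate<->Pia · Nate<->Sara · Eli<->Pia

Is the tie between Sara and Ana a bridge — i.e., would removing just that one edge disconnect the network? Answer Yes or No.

No

Even without that edge, Sara still reaches Ana via Sara – Nate – Pia – Ana, so the network stays connected. Not a bridge.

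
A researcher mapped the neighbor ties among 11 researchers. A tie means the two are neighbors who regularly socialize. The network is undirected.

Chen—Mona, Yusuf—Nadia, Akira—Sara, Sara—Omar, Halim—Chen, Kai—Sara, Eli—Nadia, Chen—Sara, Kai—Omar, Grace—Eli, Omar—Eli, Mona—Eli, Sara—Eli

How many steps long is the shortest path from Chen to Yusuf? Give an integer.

4

One shortest route is Chen – Mona – Eli – Nadia – Yusuf, which uses 4 edges, and at distance 3 from Chen we only reach {Grace, Nadia}, which does not include Yusuf. So d(Chen,Yusuf) = 4.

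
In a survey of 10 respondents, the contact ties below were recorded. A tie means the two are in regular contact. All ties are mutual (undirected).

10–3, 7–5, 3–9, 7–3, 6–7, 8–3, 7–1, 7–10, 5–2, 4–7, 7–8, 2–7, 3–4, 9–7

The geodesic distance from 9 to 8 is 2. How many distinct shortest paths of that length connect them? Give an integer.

2

The shortest distance is 2. The length-2 paths are: 9–7–8; 9–3–8.
That gives 2 distinct shortest paths.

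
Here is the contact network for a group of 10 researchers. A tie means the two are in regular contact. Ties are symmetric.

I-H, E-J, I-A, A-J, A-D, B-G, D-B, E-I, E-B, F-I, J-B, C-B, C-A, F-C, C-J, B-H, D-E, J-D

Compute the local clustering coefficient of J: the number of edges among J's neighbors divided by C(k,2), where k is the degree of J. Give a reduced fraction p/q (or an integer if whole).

3/5

J's neighbors: A, B, C, D, and E (k = 5).
Possible neighbor pairs: C(5,2) = 10. Edges among them: A–C, A–D, B–C, B–D, B–E, D–E → e = 6.
Clustering(J) = 6/10 = 3/5.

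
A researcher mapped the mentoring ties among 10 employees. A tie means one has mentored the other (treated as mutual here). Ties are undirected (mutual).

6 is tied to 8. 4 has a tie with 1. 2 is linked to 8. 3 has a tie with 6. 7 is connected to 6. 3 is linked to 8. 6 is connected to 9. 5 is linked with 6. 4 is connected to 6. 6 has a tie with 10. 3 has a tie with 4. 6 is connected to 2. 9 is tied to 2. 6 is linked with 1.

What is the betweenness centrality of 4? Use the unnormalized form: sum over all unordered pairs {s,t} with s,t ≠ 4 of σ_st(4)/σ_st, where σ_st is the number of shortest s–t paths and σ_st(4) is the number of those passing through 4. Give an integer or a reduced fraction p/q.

1/2

Pairs whose geodesics pass through 4 — 1–3: 1/2.
All other pairs contribute 0.
Summing the contributions gives betweenness(4) = 1/2.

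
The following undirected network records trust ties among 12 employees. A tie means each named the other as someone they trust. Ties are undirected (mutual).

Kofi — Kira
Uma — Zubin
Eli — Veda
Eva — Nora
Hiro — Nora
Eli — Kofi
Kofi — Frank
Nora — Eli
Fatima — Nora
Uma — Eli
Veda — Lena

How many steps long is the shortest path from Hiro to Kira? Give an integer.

One shortest route is Hiro – Nora – Eli – Kofi – Kira, which uses 4 edges, and at distance 3 from Hiro we only reach {Kofi, Uma, Veda}, which does not include Kira. So d(Hiro,Kira) = 4.

4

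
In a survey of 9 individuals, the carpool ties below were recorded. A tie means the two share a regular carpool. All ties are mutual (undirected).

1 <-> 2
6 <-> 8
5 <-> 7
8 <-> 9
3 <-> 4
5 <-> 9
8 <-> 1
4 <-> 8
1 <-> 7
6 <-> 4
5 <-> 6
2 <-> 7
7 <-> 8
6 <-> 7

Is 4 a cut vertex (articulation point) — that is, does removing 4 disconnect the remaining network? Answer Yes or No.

Removing 4 leaves {1, 2, 5, 6, 7, 8, and 9} with no path to {3}, so the network splits into 2 components. 4 is a cut vertex.

Yes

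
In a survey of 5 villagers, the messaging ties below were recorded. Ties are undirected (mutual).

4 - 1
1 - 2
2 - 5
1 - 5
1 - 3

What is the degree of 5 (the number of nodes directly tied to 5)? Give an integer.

2

5 is directly tied to 1 and 2. That is 2 neighbors, so the degree of 5 is 2.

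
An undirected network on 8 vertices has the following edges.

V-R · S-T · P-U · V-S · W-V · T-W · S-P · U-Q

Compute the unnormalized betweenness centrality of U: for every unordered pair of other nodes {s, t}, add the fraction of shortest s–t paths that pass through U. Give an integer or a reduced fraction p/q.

Pairs whose geodesics pass through U — R–Q: 1; Q–V: 1; Q–S: 1; Q–T: 1; Q–W: 2/2; Q–P: 1.
All other pairs contribute 0.
Summing the contributions gives betweenness(U) = 6.

6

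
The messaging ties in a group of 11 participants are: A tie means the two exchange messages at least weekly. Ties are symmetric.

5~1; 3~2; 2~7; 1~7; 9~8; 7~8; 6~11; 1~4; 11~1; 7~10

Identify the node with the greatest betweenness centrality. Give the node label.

Unnormalized betweenness of each node: 1:29, 2:9, 3:0, 4:0, 5:0, 6:0, 7:33, 8:9, 9:0, 10:0, 11:9.
7 has the largest value, 33, making it the main broker — the node through which the most shortest paths run.

7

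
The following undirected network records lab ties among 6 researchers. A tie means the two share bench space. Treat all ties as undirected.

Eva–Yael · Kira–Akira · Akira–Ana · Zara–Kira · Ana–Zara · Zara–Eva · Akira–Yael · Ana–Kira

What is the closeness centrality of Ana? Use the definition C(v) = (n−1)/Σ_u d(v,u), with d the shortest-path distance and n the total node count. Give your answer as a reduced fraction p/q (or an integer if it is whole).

Distances from Ana: Akira:1, Eva:2, Kira:1, Yael:2, Zara:1. Sum = 7.
n = 6, so closeness = 5/7.

5/7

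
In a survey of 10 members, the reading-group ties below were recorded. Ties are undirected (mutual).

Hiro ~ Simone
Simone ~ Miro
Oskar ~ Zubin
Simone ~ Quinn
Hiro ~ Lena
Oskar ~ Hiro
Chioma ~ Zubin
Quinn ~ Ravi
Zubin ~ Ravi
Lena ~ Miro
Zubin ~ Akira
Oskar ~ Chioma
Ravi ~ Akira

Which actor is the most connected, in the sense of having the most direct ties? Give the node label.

Degrees — Akira:2, Chioma:2, Hiro:3, Lena:2, Miro:2, Oskar:3, Quinn:2, Ravi:3, Simone:3, Zubin:4.
The maximum is 4, attained only by Zubin.

Zubin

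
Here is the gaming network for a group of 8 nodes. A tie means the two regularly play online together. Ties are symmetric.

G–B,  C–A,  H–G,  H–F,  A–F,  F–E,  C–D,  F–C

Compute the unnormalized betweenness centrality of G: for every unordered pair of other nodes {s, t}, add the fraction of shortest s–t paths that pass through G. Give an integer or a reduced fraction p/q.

6

Pairs whose geodesics pass through G — F–B: 1; B–D: 1; B–H: 1; B–A: 1; B–C: 1; B–E: 1.
All other pairs contribute 0.
Summing the contributions gives betweenness(G) = 6.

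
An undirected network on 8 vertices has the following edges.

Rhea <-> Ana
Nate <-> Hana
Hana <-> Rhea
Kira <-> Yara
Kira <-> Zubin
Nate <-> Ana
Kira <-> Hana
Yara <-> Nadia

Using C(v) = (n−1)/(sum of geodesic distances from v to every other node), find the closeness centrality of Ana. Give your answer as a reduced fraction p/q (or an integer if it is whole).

7/20

Distances from Ana: Hana:2, Kira:3, Nadia:5, Nate:1, Rhea:1, Yara:4, Zubin:4. Sum = 20.
n = 8, so closeness = 7/20.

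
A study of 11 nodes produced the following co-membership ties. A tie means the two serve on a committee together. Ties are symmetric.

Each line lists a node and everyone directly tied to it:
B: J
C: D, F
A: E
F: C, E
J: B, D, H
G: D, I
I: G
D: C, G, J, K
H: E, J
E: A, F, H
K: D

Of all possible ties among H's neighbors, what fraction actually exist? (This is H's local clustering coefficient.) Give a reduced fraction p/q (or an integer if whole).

H's neighbors: E and J (k = 2).
Possible neighbor pairs: C(2,2) = 1. Edges among them: none → e = 0.
Clustering(H) = 0/1.

0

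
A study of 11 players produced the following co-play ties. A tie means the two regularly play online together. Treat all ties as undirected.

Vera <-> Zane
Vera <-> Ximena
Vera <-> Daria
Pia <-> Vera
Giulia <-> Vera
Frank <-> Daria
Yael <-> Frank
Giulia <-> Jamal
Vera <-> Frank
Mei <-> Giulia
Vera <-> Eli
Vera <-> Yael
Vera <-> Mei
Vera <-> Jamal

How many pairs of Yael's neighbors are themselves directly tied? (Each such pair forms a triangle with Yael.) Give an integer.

Yael's neighbors: Frank and Vera.
Neighbor pairs that are themselves tied: Yael–Frank–Vera. Each forms one triangle with Yael, for 1 in total.

1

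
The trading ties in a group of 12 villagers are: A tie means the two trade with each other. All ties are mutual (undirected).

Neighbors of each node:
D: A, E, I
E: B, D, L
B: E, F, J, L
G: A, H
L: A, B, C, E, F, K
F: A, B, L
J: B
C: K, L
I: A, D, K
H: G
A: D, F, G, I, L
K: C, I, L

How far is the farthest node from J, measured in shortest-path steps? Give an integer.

5

Distances from J: A:3, B:1, C:3, D:3, E:2, F:2, G:4, H:5, I:4, K:3, L:2.
The largest is 5 (to H), so the eccentricity of J is 5.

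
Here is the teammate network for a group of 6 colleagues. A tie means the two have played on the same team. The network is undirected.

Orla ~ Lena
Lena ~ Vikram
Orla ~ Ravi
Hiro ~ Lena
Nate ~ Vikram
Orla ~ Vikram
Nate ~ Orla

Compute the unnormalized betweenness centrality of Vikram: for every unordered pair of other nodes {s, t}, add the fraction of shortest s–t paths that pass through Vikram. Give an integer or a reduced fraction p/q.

Pairs whose geodesics pass through Vikram — Nate–Lena: 1/2; Nate–Hiro: 1/2.
All other pairs contribute 0.
Summing the contributions gives betweenness(Vikram) = 1.

1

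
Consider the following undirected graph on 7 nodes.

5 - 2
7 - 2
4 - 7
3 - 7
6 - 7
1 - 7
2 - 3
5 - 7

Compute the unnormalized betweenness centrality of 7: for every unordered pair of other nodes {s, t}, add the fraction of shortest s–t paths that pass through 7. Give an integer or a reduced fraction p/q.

Pairs whose geodesics pass through 7 — 1–3: 1; 1–4: 1; 1–2: 1; 1–6: 1; 1–5: 1; 3–4: 1; 3–6: 1; 3–5: 1/2; 4–2: 1; 4–6: 1; 4–5: 1; 2–6: 1; 6–5: 1.
All other pairs contribute 0.
Summing the contributions gives betweenness(7) = 25/2.

25/2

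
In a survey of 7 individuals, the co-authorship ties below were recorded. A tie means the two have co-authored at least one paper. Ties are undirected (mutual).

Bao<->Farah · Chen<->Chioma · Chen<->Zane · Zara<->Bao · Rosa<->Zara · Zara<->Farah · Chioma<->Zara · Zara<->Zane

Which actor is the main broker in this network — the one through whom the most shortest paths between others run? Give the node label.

Zara

Unnormalized betweenness of each node: Bao:0, Chen:1/2, Chioma:2, Farah:0, Rosa:0, Zane:2, Zara:23/2.
Zara has the largest value, 23/2, making it the main broker — the node through which the most shortest paths run.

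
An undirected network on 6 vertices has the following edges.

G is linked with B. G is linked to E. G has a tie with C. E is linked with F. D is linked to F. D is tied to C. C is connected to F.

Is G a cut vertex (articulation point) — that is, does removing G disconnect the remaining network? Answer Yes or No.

Yes

Removing G leaves {C, D, E, and F} with no path to {B}, so the network splits into 2 components. G is a cut vertex.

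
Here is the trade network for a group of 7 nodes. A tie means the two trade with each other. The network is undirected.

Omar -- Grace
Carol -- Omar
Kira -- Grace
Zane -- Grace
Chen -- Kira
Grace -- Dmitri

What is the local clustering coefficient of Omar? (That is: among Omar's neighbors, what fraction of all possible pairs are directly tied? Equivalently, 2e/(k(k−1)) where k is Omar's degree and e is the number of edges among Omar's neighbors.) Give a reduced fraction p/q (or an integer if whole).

0

Omar's neighbors: Carol and Grace (k = 2).
Possible neighbor pairs: C(2,2) = 1. Edges among them: none → e = 0.
Clustering(Omar) = 0/1.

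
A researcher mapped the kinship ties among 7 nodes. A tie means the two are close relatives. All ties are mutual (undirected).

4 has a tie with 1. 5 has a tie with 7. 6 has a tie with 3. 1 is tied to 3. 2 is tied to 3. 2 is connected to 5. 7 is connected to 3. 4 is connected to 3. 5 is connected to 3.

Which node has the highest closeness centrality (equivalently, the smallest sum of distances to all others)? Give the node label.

3

Farness (sum of distances to all others) for each node — 1:10, 2:10, 3:6, 4:10, 5:9, 6:11, 7:10.
The smallest farness is 6, for 3, so 3 has the highest closeness.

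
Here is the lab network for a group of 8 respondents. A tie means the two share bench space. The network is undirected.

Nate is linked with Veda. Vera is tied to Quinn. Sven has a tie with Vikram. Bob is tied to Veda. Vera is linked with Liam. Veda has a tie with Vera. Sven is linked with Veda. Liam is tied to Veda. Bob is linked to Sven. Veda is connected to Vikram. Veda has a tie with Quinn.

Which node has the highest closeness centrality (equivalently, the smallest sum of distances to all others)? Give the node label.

Farness (sum of distances to all others) for each node — Bob:12, Liam:12, Nate:13, Quinn:12, Sven:11, Veda:7, Vera:11, Vikram:12.
The smallest farness is 7, for Veda, so Veda has the highest closeness.

Veda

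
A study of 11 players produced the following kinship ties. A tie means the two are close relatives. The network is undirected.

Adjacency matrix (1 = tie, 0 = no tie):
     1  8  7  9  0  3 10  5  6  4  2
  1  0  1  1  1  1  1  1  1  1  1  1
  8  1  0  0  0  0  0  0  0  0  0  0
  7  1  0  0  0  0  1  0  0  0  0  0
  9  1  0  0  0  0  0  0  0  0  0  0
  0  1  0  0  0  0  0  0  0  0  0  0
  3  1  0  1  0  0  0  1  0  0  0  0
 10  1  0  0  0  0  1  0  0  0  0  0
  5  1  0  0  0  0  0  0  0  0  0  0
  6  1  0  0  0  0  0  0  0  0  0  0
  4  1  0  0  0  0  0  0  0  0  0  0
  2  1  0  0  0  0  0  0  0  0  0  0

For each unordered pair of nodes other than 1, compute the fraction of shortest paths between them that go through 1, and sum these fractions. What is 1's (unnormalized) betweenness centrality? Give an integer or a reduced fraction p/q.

85/2

Pairs whose geodesics pass through 1 — 8–7: 1; 8–9: 1; 8–0: 1; 8–3: 1; 8–10: 1; 8–5: 1; 8–6: 1; 8–4: 1; 8–2: 1; 7–9: 1; 7–0: 1; 7–10: 1/2; 7–5: 1; 7–6: 1 … (+29 more pairs).
All other pairs contribute 0.
Summing the contributions gives betweenness(1) = 85/2.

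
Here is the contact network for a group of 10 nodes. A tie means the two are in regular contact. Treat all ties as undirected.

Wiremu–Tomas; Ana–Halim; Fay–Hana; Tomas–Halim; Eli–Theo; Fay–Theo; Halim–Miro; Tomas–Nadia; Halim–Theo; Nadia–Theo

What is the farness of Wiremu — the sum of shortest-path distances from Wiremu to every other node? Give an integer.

27

Distances from Wiremu: Ana:3, Eli:4, Fay:4, Halim:2, Hana:5, Miro:3, Nadia:2, Theo:3, Tomas:1.
Sum = 3 + 4 + 4 + 2 + 5 + 3 + 2 + 3 + 1 = 27.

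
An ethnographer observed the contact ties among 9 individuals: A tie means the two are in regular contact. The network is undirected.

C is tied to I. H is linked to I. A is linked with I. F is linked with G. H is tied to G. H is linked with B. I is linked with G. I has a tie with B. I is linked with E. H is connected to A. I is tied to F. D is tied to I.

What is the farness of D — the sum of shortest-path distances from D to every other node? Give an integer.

15

Distances from D: A:2, B:2, C:2, E:2, F:2, G:2, H:2, I:1.
Sum = 2 + 2 + 2 + 2 + 2 + 2 + 2 + 1 = 15.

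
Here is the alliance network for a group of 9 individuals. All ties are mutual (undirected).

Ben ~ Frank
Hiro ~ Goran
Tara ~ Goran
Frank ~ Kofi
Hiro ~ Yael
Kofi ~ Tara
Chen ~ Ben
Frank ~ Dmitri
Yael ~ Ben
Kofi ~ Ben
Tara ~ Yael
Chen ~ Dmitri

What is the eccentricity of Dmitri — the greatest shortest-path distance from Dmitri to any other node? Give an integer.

Distances from Dmitri: Ben:2, Chen:1, Frank:1, Goran:4, Hiro:4, Kofi:2, Tara:3, Yael:3.
The largest is 4 (to Goran and Hiro), so the eccentricity of Dmitri is 4.

4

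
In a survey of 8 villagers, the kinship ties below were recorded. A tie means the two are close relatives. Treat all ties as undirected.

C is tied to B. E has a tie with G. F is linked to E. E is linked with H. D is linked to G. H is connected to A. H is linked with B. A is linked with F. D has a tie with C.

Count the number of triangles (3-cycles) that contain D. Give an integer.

D's neighbors are C and G, but none of them are tied to each other, so no triangle contains D.

0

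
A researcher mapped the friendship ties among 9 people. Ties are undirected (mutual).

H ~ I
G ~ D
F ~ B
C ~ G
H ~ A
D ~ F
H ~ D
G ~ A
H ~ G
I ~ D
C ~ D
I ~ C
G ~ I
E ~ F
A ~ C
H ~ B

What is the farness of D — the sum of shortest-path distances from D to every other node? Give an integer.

11

Distances from D: A:2, B:2, C:1, E:2, F:1, G:1, H:1, I:1.
Sum = 2 + 2 + 1 + 2 + 1 + 1 + 1 + 1 = 11.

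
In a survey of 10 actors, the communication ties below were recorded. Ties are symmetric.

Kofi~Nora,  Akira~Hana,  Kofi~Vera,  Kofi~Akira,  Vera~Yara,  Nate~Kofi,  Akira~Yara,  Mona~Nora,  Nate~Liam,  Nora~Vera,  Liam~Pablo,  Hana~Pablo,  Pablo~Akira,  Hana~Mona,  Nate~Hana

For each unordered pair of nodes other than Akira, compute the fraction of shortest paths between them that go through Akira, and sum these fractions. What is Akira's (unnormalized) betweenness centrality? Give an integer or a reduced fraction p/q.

Pairs whose geodesics pass through Akira — Kofi–Yara: 1/2; Kofi–Hana: 1/2; Kofi–Pablo: 1; Yara–Mona: 1/2; Yara–Hana: 1; Yara–Pablo: 1; Yara–Liam: 1; Yara–Nate: 2/3; Vera–Hana: 2/4; Vera–Pablo: 2/2; Nora–Pablo: 1/2.
All other pairs contribute 0.
Summing the contributions gives betweenness(Akira) = 49/6.

49/6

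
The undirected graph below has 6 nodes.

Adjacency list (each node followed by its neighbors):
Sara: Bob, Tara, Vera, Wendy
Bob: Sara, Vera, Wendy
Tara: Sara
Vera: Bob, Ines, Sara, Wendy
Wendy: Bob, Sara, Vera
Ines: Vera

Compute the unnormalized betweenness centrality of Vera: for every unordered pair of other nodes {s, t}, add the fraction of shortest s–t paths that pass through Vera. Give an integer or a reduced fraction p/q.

4

Pairs whose geodesics pass through Vera — Ines–Tara: 1; Ines–Wendy: 1; Ines–Bob: 1; Ines–Sara: 1.
All other pairs contribute 0.
Summing the contributions gives betweenness(Vera) = 4.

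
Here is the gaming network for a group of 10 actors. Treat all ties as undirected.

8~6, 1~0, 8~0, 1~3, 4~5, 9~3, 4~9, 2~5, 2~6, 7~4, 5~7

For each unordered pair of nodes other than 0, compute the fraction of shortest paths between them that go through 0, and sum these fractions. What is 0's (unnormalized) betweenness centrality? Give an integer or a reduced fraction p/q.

6

Pairs whose geodesics pass through 0 — 2–1: 1; 6–1: 1; 6–3: 1; 8–1: 1; 8–3: 1; 8–9: 1.
All other pairs contribute 0.
Summing the contributions gives betweenness(0) = 6.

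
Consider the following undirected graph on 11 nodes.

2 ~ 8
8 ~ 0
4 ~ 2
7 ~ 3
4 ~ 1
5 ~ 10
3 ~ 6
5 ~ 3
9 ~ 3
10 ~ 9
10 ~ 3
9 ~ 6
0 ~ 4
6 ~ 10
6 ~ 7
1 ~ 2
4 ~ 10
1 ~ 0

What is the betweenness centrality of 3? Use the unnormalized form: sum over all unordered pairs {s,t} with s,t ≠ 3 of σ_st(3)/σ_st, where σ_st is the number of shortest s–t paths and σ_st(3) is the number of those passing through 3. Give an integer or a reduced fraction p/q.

11/2

Pairs whose geodesics pass through 3 — 9–7: 1/2; 9–5: 1/2; 7–5: 1; 7–10: 1/2; 7–8: 2/4; 7–2: 1/2; 7–0: 1/2; 7–4: 1/2; 7–1: 1/2; 5–6: 1/2.
All other pairs contribute 0.
Summing the contributions gives betweenness(3) = 11/2.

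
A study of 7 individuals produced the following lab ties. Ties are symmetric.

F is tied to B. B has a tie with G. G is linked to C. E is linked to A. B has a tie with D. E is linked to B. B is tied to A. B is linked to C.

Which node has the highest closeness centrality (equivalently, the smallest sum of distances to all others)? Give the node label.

B

Farness (sum of distances to all others) for each node — A:10, B:6, C:10, D:11, E:10, F:11, G:10.
The smallest farness is 6, for B, so B has the highest closeness.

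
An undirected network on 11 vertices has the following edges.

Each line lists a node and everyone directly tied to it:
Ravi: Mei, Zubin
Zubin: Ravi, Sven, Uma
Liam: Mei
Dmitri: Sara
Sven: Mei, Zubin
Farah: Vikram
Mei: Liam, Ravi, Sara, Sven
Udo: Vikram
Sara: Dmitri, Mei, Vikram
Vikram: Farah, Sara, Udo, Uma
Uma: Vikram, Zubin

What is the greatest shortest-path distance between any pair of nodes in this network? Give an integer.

4

Eccentricity of each node (its greatest distance to any other): Dmitri:4, Farah:4, Liam:4, Mei:3, Ravi:4, Sara:3, Sven:4, Udo:4, Uma:4, Vikram:3, Zubin:4.
The maximum eccentricity is 4, realized for instance by the pair Dmitri–Zubin via Dmitri – Sara – Mei – Sven – Zubin. So the diameter is 4.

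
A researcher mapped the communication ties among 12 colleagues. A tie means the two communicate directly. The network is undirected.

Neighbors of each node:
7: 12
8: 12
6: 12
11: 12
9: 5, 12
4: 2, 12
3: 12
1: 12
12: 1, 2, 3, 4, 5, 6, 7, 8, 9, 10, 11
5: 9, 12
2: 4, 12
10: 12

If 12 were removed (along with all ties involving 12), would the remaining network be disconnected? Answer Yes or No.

Yes

Removing 12 leaves {7} with no path to {2 and 4}, so the network splits into 9 components. 12 is a cut vertex.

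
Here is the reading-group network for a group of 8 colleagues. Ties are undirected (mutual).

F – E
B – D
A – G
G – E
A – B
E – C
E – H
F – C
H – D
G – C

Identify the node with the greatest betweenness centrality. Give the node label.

Unnormalized betweenness of each node: A:11/3, B:2, C:4/3, D:7/3, E:23/3, F:0, G:17/3, H:13/3.
E has the largest value, 23/3, making it the main broker — the node through which the most shortest paths run.

E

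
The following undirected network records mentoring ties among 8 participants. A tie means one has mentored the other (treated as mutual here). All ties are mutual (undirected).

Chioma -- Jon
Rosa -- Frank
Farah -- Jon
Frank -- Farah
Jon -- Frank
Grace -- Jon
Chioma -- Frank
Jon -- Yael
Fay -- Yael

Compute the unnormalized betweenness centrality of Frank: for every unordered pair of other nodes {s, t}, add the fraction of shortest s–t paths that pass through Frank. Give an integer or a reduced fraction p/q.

Pairs whose geodesics pass through Frank — Farah–Rosa: 1; Farah–Chioma: 1/2; Yael–Rosa: 1; Fay–Rosa: 1; Jon–Rosa: 1; Rosa–Chioma: 1; Rosa–Grace: 1.
All other pairs contribute 0.
Summing the contributions gives betweenness(Frank) = 13/2.

13/2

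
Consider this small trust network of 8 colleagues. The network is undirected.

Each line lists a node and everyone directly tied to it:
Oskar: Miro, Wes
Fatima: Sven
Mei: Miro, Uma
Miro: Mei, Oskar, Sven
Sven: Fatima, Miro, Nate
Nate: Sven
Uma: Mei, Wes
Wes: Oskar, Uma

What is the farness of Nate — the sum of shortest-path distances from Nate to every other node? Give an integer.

Distances from Nate: Fatima:2, Mei:3, Miro:2, Oskar:3, Sven:1, Uma:4, Wes:4.
Sum = 2 + 3 + 2 + 3 + 1 + 4 + 4 = 19.

19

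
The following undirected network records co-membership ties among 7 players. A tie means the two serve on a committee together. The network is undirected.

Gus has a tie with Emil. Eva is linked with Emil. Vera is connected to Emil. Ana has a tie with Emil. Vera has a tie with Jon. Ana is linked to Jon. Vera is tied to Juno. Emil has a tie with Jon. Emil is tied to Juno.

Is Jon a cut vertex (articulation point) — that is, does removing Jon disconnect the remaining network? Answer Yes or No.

Even without Jon, every remaining node can still reach every other (the residual graph is connected), so Jon is not a cut vertex.

No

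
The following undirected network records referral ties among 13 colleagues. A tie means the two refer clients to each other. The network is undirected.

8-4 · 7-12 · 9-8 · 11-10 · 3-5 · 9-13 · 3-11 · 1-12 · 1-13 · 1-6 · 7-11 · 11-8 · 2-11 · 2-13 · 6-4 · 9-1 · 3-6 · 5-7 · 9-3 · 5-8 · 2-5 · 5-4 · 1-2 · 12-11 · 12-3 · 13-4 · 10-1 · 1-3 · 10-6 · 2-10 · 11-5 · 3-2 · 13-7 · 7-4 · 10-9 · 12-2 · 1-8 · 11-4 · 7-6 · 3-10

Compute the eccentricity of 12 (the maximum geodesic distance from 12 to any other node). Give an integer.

Distances from 12: 1:1, 2:1, 3:1, 4:2, 5:2, 6:2, 7:1, 8:2, 9:2, 10:2, 11:1, 13:2.
The largest is 2 (to 10, 9, 6, 5, 13, 8, and 4), so the eccentricity of 12 is 2.

2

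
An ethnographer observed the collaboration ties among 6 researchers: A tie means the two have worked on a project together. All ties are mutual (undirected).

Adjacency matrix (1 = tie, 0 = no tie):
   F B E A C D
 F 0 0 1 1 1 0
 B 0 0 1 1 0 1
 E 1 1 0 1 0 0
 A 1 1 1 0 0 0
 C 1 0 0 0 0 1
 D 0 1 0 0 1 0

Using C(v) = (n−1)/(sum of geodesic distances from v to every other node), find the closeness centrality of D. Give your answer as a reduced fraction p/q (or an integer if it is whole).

Distances from D: A:2, B:1, C:1, E:2, F:2. Sum = 8.
n = 6, so closeness = 5/8.

5/8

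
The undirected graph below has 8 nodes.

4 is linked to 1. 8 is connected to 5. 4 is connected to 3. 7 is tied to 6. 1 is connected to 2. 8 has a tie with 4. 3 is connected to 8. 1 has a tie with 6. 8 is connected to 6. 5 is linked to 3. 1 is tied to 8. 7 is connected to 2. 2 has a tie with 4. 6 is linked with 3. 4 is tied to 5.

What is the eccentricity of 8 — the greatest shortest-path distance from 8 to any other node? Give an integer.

Distances from 8: 1:1, 2:2, 3:1, 4:1, 5:1, 6:1, 7:2.
The largest is 2 (to 7 and 2), so the eccentricity of 8 is 2.

2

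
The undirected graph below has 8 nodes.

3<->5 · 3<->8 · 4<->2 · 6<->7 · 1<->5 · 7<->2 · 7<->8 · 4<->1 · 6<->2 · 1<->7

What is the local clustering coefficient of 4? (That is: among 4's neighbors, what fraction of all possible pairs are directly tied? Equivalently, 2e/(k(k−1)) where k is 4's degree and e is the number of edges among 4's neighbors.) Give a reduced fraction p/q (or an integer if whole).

0

4's neighbors: 1 and 2 (k = 2).
Possible neighbor pairs: C(2,2) = 1. Edges among them: none → e = 0.
Clustering(4) = 0/1.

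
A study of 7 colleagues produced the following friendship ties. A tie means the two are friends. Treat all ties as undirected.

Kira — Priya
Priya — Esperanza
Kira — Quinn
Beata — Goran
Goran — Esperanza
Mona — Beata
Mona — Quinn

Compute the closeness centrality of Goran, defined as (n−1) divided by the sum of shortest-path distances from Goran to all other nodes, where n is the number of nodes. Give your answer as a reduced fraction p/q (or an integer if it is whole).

Distances from Goran: Beata:1, Esperanza:1, Kira:3, Mona:2, Priya:2, Quinn:3. Sum = 12.
n = 7, so closeness = 6/12 = 1/2.

1/2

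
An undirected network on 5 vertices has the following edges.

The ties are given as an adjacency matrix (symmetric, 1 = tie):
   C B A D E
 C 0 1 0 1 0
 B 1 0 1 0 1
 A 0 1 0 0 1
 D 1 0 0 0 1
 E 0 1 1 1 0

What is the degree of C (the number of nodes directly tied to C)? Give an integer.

2

C is directly tied to B and D. That is 2 neighbors, so the degree of C is 2.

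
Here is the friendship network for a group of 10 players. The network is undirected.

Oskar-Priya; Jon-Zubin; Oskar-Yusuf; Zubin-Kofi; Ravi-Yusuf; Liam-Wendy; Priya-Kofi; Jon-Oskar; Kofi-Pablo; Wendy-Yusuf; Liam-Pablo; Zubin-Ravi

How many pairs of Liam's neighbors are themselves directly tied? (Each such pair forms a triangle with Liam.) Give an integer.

Liam's neighbors are Pablo and Wendy, but none of them are tied to each other, so no triangle contains Liam.

0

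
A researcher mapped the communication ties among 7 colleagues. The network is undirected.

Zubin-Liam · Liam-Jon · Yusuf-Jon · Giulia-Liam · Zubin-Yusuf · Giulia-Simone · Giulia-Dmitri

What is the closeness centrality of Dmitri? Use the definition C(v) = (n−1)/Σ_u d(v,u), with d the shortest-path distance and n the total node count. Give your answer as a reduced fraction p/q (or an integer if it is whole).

Distances from Dmitri: Giulia:1, Jon:3, Liam:2, Simone:2, Yusuf:4, Zubin:3. Sum = 15.
n = 7, so closeness = 6/15 = 2/5.

2/5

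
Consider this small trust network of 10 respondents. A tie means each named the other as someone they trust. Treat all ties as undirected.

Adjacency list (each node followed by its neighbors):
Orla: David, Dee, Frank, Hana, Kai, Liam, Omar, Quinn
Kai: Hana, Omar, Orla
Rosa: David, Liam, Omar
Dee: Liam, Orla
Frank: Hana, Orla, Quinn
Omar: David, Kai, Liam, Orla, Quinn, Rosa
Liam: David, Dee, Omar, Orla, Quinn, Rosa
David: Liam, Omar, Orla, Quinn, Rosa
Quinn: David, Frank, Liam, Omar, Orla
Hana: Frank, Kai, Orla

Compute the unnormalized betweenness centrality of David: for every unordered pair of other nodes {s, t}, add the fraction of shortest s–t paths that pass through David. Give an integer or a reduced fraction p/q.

Pairs whose geodesics pass through David — Quinn–Rosa: 1/3; Frank–Rosa: 2/6; Orla–Rosa: 1/3; Rosa–Hana: 1/4.
All other pairs contribute 0.
Summing the contributions gives betweenness(David) = 5/4.

5/4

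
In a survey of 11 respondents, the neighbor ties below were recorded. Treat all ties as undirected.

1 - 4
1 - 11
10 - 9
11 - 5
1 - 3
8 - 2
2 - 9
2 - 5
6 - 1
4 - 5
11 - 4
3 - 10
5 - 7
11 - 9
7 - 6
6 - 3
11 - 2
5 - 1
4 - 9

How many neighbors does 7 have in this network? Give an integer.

7 is directly tied to 5 and 6. That is 2 neighbors, so the degree of 7 is 2.

2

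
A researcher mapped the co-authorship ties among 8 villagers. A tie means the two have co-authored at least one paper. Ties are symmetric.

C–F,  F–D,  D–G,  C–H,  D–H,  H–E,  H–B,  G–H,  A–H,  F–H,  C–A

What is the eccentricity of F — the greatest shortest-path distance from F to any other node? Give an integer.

Distances from F: A:2, B:2, C:1, D:1, E:2, G:2, H:1.
The largest is 2 (to E, B, G, and A), so the eccentricity of F is 2.

2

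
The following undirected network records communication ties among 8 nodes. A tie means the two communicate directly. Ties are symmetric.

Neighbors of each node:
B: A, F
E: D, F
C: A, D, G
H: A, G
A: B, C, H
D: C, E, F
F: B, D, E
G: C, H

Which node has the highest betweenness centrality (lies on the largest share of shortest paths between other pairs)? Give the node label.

C

Unnormalized betweenness of each node: A:17/3, B:17/6, C:43/6, D:31/6, E:0, F:17/6, G:4/3, H:1.
C has the largest value, 43/6, making it the main broker — the node through which the most shortest paths run.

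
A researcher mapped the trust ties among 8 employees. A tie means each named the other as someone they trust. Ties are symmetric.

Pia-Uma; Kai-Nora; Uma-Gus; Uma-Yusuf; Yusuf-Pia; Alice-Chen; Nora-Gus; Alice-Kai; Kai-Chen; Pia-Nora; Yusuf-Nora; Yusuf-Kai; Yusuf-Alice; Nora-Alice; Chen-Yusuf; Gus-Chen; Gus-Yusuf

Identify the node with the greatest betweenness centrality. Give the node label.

Yusuf

Unnormalized betweenness of each node: Alice:1/4, Chen:2/3, Gus:13/12, Kai:1/4, Nora:2, Pia:1/3, Uma:1/3, Yusuf:73/12.
Yusuf has the largest value, 73/12, making it the main broker — the node through which the most shortest paths run.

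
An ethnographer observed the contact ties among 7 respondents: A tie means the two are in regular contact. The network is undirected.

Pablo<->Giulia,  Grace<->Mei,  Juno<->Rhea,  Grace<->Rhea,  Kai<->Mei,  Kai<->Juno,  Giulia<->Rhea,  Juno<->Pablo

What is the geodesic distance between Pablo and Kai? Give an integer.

One shortest route is Pablo – Juno – Kai, which uses 2 edges, and Pablo and Kai are not directly tied, so nothing shorter exists. So d(Pablo,Kai) = 2.

2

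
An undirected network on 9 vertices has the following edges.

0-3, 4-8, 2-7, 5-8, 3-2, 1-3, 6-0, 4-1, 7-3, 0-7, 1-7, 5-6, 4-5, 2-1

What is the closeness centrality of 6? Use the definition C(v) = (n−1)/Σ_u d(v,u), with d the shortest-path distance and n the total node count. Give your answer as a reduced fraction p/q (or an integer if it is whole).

1/2

Distances from 6: 0:1, 1:3, 2:3, 3:2, 4:2, 5:1, 7:2, 8:2. Sum = 16.
n = 9, so closeness = 8/16 = 1/2.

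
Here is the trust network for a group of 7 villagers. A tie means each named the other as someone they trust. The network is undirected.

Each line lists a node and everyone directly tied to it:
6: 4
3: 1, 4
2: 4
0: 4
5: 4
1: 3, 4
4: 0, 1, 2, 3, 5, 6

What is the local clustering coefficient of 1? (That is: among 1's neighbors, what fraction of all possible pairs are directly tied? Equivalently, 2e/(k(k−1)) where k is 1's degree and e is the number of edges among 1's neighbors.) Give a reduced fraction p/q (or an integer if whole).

1

1's neighbors: 3 and 4 (k = 2).
Possible neighbor pairs: C(2,2) = 1. Edges among them: 3–4 → e = 1.
Clustering(1) = 1/1.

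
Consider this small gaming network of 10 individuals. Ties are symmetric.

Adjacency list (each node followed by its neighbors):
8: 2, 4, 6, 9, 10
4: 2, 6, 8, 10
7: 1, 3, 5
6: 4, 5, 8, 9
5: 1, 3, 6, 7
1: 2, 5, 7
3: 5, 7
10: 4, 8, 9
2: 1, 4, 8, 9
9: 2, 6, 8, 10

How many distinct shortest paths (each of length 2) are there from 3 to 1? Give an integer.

2

The shortest distance is 2. The length-2 paths are: 3–7–1; 3–5–1.
That gives 2 distinct shortest paths.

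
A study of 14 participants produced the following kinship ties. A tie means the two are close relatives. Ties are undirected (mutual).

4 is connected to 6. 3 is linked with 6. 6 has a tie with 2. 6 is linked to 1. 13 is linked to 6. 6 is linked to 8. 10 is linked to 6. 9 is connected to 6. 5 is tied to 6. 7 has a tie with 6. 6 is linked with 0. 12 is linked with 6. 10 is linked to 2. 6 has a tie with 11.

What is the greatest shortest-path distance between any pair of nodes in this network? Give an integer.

2

Eccentricity of each node (its greatest distance to any other): 0:2, 1:2, 2:2, 3:2, 4:2, 5:2, 6:1, 7:2, 8:2, 9:2, 10:2, 11:2, 12:2, 13:2.
The maximum eccentricity is 2, realized for instance by the pair 10–1 via 10 – 6 – 1. So the diameter is 2.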